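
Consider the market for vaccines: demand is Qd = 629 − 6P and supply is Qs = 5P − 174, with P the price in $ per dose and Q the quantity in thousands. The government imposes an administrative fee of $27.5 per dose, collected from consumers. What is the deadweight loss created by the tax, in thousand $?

Before the tax: set 629 − 6P = 5P − 174 → P* = $73, Q* = 191.
With the tax collected from consumers, demand (in seller-price terms) shifts: Qd = 629 − 6(P + 27.5).
New equilibrium: consumers pay $85.5, suppliers receive $58, Q = 116. (Wedge: Pb − Ps = 27.5.)
Quantity falls by |ΔQ| = |191 − 116| = 75.
DWL = ½ · t · |ΔQ| = ½ · 27.5 · 75 = $1031.25.

Deadweight loss = $1031.25 thousand.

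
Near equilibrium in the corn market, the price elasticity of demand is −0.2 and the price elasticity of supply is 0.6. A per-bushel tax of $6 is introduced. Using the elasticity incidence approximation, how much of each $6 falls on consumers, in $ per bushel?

Incidence ratio: consumers' share ≈ εs / (εs + |εd|) = 0.6 / (0.6 + 0.2) = 0.75.
So consumers bear ≈ 0.75 × $6 = $4.5; suppliers bear $1.5.

Consumers bear ≈ $4.5 per bushel.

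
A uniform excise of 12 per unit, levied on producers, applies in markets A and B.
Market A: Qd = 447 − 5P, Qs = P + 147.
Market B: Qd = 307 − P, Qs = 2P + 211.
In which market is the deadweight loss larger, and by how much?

Market A, by 12.

Market A: pre-tax P* = 50, Q* = 197; post-tax Q = 187; deadweight loss = 60.
Market B: pre-tax P* = 32, Q* = 275; post-tax Q = 267; deadweight loss = 48.
Difference: 60 vs 48 → market A is larger by 12.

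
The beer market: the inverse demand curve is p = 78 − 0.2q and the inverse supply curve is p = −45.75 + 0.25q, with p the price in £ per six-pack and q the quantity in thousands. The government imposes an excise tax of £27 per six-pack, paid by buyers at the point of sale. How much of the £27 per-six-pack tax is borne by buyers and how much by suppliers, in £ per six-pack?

Inverting to q(p) form: qd = 390 − 5p; qs = 4p + 183.
Without the tax, 390 − 5p = 4p + 183 gives 9p = 207, so p* = £23 and q* = 275.
With the tax collected from buyers, demand (in seller-price terms) shifts: qd = 390 − 5(p + 27).
New equilibrium: buyers pay £35, suppliers receive £8, q = 215. (Wedge: pb − ps = 27.)
Burden on buyers: £12; on suppliers: £15. (They sum to £27.)
The less price-elastic side of the market bears the larger share of a per-unit tax.

Buyers bear £12 per six-pack; suppliers bear £15 per six-pack.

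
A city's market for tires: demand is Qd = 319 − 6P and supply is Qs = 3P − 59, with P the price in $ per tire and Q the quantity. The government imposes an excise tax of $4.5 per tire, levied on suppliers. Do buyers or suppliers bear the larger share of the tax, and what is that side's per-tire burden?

Suppliers bear the larger share: $3 per tire.

Before the tax: set 319 − 6P = 3P − 59 → P* = $42, Q* = 67.
With the tax collected from suppliers, supply shifts: Qs = 3(P − 4.5) − 59.
Solving gives Q = 58 with buyers paying $43.5 and suppliers receiving $39 (the $4.5 wedge).
Per-tire burden: buyers $1.5, suppliers $3.
Suppliers take the larger share because supply is less price-elastic here (demand slope 6 vs supply slope 3).
The less price-elastic side of the market bears the larger share of a per-unit tax.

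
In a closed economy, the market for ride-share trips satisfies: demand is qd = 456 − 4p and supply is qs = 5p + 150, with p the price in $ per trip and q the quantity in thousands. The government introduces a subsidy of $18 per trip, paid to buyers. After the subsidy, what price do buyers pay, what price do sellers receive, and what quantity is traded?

Without the subsidy, 456 − 4p = 5p + 150 gives 9p = 306, so p* = $34 and q* = 320.
With a per-unit subsidy paid to buyers, each effectively pays p − 18, so demand becomes qd = 456 − 4(p − 18).
New equilibrium: buyers pay $24, sellers receive $42, q = 360. (Wedge: pb − ps = −18.)

Buyers pay $24; sellers receive $42; quantity = 360.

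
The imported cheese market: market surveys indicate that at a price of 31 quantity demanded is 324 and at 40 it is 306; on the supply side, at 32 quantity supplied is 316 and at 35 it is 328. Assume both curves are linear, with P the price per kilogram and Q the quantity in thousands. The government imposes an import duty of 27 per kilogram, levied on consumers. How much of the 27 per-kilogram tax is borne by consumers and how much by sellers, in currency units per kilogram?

Demand slope: (306 − 324)/(40 − 31) = -2, so Qd = 386 − 2P.
Supply slope: (328 − 316)/(35 − 32) = 4, so Qs = 4P + 188.
Without the tax, 386 − 2P = 4P + 188 gives 6P = 198, so P* = 33 and Q* = 320.
With the tax collected from consumers, demand (in seller-price terms) shifts: Qd = 386 − 2(P + 27).
New equilibrium: consumers pay 51, sellers receive 24, Q = 284. (Wedge: Pb − Ps = 27.)
Burden on consumers: 18; on sellers: 9. (They sum to 27.)

Consumers bear 18 per kilogram; sellers bear 9 per kilogram.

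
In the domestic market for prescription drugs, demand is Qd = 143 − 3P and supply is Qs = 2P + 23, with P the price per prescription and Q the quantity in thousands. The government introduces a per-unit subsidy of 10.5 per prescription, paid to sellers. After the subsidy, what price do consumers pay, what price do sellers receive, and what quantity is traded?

Consumers pay 19.8; sellers receive 30.3; quantity = 83.6.

Before the subsidy: set 143 − 3P = 2P + 23 → P* = 24, Q* = 71.
With a per-unit subsidy paid to sellers, each receives P + 10.5 per unit sold, so supply becomes Qs = 2(P + 10.5) + 23.
New equilibrium: consumers pay 19.8, sellers receive 30.3, Q = 83.6. (Wedge: Pb − Ps = −10.5.)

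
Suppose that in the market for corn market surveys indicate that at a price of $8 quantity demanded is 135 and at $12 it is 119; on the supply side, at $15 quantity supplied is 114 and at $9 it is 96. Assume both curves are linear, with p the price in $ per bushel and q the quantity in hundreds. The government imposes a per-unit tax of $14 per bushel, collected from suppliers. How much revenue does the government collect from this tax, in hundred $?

Demand slope: (119 − 135)/(12 − 8) = -4, so qd = 167 − 4p.
Supply slope: (96 − 114)/(9 − 15) = 3, so qs = 3p + 69.
Without the tax, 167 − 4p = 3p + 69 gives 7p = 98, so p* = $14 and q* = 111.
With the tax collected from suppliers, supply shifts: qs = 3(p − 14) + 69.
New equilibrium: buyers pay $20, suppliers receive $6, q = 87. (Wedge: pb − ps = 14.)
Revenue = t · Q = 14 · 87 = $1218.

Tax revenue = $1218 hundred.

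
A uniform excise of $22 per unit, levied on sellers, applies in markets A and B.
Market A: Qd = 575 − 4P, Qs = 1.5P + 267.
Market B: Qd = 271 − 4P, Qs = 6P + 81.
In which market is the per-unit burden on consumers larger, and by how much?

Market A: pre-tax P* = $56, Q* = 351; post-tax Q = 327; per-unit burden on consumers = $6.
Market B: pre-tax P* = $19, Q* = 195; post-tax Q = 142.2; per-unit burden on consumers = $13.2.
Difference: $6 vs $13.2 → market B is larger by $7.2.

Market B, by $7.2.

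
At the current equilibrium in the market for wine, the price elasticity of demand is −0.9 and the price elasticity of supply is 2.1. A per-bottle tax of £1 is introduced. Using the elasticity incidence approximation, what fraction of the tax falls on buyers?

Incidence ratio: buyers' share ≈ εs / (εs + |εd|) = 2.1 / (2.1 + 0.9) = 0.7.
Supply is the more elastic side, so buyers bear the larger share.

Buyers' share ≈ 0.7.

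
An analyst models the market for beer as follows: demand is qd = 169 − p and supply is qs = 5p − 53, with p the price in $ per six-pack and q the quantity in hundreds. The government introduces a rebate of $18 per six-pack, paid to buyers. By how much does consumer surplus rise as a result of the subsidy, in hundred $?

Without the subsidy, 169 − p = 5p − 53 gives 6p = 222, so p* = $37 and q* = 132.
With a per-unit subsidy paid to buyers, each effectively pays p − 18, so demand becomes qd = 169 − (p − 18).
New equilibrium: buyers pay $22, producers receive $40, q = 147. (Wedge: pb − ps = −18.)
ΔCS is the trapezoid between Q = 147 and Q = 132 of height $15: ½ · (132 + 147) · 15 = $2092.5.

Consumer surplus rises by $2092.5 hundred.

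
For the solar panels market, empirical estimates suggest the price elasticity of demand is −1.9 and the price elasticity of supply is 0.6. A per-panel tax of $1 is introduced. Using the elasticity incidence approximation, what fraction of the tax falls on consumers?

Incidence ratio: consumers' share ≈ εs / (εs + |εd|) = 0.6 / (0.6 + 1.9) = 0.24.
Supply is the less elastic side, so consumers bear the smaller share.

Consumers' share ≈ 0.24.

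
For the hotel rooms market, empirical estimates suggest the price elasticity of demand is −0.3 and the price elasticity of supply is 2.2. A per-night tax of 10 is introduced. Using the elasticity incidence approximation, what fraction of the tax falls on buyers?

Incidence ratio: buyers' share ≈ εs / (εs + |εd|) = 2.2 / (2.2 + 0.3) = 0.88.
Supply is the more elastic side, so buyers bear the larger share.

Buyers' share ≈ 0.88.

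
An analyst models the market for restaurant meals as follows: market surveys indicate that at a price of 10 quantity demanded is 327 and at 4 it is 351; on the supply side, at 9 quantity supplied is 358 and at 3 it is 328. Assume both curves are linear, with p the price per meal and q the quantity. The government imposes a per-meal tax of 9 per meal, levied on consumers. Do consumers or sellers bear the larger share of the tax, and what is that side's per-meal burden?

Demand slope: (351 − 327)/(4 − 10) = -4, so qd = 367 − 4p.
Supply slope: (328 − 358)/(3 − 9) = 5, so qs = 5p + 313.
Before the tax: set 367 − 4p = 5p + 313 → p* = 6, q* = 343.
With the tax collected from consumers, demand (in seller-price terms) shifts: qd = 367 − 4(p + 9).
Solving gives q = 323 with consumers paying 11 and sellers receiving 2 (the 9 wedge).
Per-meal burden: consumers 5, sellers 4.
Consumers take the larger share because demand is less price-elastic here (demand slope 4 vs supply slope 5).

Consumers bear the larger share: 5 per meal.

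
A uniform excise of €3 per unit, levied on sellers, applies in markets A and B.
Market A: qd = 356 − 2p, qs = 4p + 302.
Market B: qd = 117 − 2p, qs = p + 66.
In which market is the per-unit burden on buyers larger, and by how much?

Market A: pre-tax p* = €9, q* = 338; post-tax q = 334; per-unit burden on buyers = €2.
Market B: pre-tax p* = €17, q* = 83; post-tax q = 81; per-unit burden on buyers = €1.
Difference: €2 vs €1 → market A is larger by €1.

Market A, by €1.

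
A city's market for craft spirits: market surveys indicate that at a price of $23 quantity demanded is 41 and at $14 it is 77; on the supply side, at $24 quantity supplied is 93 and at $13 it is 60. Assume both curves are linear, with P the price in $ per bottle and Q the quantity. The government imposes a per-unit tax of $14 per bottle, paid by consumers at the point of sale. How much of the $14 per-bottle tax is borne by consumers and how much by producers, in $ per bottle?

Consumers bear $6 per bottle; producers bear $8 per bottle.

Demand slope: (77 − 41)/(14 − 23) = -4, so Qd = 133 − 4P.
Supply slope: (60 − 93)/(13 − 24) = 3, so Qs = 3P + 21.
Before the tax: set 133 − 4P = 3P + 21 → P* = $16, Q* = 69.
With the tax collected from consumers, demand (in seller-price terms) shifts: Qd = 133 − 4(P + 14).
New equilibrium: consumers pay $22, producers receive $8, Q = 45. (Wedge: Pb − Ps = 14.)
Burden on consumers: $6; on producers: $8. (They sum to $14.)
The less price-elastic side of the market bears the larger share of a per-unit tax.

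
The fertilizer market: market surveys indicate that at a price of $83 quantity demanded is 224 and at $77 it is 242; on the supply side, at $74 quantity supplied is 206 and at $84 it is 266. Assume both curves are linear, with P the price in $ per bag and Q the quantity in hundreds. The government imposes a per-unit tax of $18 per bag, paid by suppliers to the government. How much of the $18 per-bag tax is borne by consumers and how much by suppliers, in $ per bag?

Consumers bear $12 per bag; suppliers bear $6 per bag.

Demand slope: (242 − 224)/(77 − 83) = -3, so Qd = 473 − 3P.
Supply slope: (266 − 206)/(84 − 74) = 6, so Qs = 6P − 238.
Without the tax, 473 − 3P = 6P − 238 gives 9P = 711, so P* = $79 and Q* = 236.
With the tax collected from suppliers, supply shifts: Qs = 6(P − 18) − 238.
Solving gives Q = 200 with consumers paying $91 and suppliers receiving $73 (the $18 wedge).
Burden on consumers: $12; on suppliers: $6. (They sum to $18.)
The less price-elastic side of the market bears the larger share of a per-unit tax.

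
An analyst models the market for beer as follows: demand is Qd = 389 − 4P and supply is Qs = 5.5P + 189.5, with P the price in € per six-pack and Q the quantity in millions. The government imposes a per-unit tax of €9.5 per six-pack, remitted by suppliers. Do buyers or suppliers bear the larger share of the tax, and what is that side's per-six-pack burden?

Without the tax, 389 − 4P = 5.5P + 189.5 gives 9.5P = 199.5, so P* = €21 and Q* = 305.
With the tax collected from suppliers, supply shifts: Qs = 5.5(P − 9.5) + 189.5.
New equilibrium: buyers pay €26.5, suppliers receive €17, Q = 283. (Wedge: Pb − Ps = 9.5.)
Per-six-pack burden: buyers €5.5, suppliers €4.
Buyers take the larger share because demand is less price-elastic here (demand slope 4 vs supply slope 5.5).

Buyers bear the larger share: €5.5 per six-pack.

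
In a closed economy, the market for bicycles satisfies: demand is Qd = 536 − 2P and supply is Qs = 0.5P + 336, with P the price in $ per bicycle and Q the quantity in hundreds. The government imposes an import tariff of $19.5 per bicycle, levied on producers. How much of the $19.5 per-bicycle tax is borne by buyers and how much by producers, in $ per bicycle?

Buyers bear $3.9 per bicycle; producers bear $15.6 per bicycle.

Without the tax, 536 − 2P = 0.5P + 336 gives 2.5P = 200, so P* = $80 and Q* = 376.
With the tax collected from producers, supply shifts: Qs = 0.5(P − 19.5) + 336.
New equilibrium: buyers pay $83.9, producers receive $64.4, Q = 368.2. (Wedge: Pb − Ps = 19.5.)
Burden on buyers: $3.9; on producers: $15.6. (They sum to $19.5.)
The less price-elastic side of the market bears the larger share of a per-unit tax.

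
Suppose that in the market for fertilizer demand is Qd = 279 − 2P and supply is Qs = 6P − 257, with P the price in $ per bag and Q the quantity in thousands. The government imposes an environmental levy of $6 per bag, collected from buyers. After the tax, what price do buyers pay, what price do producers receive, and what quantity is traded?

Buyers pay $71.5; producers receive $65.5; quantity = 136.

Without the tax, 279 − 2P = 6P − 257 gives 8P = 536, so P* = $67 and Q* = 145.
With the tax collected from buyers, demand (in seller-price terms) shifts: Qd = 279 − 2(P + 6).
New equilibrium: buyers pay $71.5, producers receive $65.5, Q = 136. (Wedge: Pb − Ps = 6.)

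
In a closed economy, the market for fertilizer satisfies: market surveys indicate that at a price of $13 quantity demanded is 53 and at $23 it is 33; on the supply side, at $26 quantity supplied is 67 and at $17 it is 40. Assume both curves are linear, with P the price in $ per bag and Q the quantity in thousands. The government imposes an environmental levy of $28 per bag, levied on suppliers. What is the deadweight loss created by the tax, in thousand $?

Deadweight loss = $470.4 thousand.

Demand slope: (33 − 53)/(23 − 13) = -2, so Qd = 79 − 2P.
Supply slope: (40 − 67)/(17 − 26) = 3, so Qs = 3P − 11.
Without the tax, 79 − 2P = 3P − 11 gives 5P = 90, so P* = $18 and Q* = 43.
With the tax collected from suppliers, supply shifts: Qs = 3(P − 28) − 11.
New equilibrium: buyers pay $34.8, suppliers receive $6.8, Q = 9.4. (Wedge: Pb − Ps = 28.)
Quantity falls by |ΔQ| = |43 − 9.4| = 33.6.
DWL = ½ · t · |ΔQ| = ½ · 28 · 33.6 = $470.4.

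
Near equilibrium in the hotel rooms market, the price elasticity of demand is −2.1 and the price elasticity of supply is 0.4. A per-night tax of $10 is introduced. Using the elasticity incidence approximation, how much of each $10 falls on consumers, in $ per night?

Consumers bear ≈ $1.6 per night.

Incidence ratio: consumers' share ≈ εs / (εs + |εd|) = 0.4 / (0.4 + 2.1) = 0.16.
So consumers bear ≈ 0.16 × $10 = $1.6; sellers bear $8.4.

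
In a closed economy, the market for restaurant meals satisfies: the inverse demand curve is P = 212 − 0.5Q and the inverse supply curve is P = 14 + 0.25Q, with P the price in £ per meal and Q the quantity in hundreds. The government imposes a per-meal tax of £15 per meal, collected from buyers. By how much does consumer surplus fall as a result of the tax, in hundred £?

Rewrite in direct form: Qd = 424 − 2P and Qs = 4P − 56.
Without the tax, 424 − 2P = 4P − 56 gives 6P = 480, so P* = £80 and Q* = 264.
With the tax collected from buyers, demand (in seller-price terms) shifts: Qd = 424 − 2(P + 15).
New equilibrium: buyers pay £90, sellers receive £75, Q = 244. (Wedge: Pb − Ps = 15.)
ΔCS is the trapezoid between Q = 244 and Q = 264 of height £10: ½ · (264 + 244) · 10 = £2540.

Consumer surplus falls by £2540 hundred.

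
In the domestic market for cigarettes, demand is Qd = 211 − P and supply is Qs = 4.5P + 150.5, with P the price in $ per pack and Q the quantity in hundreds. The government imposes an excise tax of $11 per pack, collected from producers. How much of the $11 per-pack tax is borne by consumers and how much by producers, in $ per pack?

Before the tax: set 211 − P = 4.5P + 150.5 → P* = $11, Q* = 200.
With the tax collected from producers, supply shifts: Qs = 4.5(P − 11) + 150.5.
New equilibrium: consumers pay $20, producers receive $9, Q = 191. (Wedge: Pb − Ps = 11.)
Burden on consumers: $9; on producers: $2. (They sum to $11.)

Consumers bear $9 per pack; producers bear $2 per pack.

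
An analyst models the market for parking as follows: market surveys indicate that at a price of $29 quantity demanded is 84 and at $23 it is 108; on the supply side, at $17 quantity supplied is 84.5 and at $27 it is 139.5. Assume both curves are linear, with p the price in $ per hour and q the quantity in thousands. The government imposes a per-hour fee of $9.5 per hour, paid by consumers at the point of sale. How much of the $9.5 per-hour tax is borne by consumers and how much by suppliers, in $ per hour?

Demand slope: (108 − 84)/(23 − 29) = -4, so qd = 200 − 4p.
Supply slope: (139.5 − 84.5)/(27 − 17) = 5.5, so qs = 5.5p − 9.
Without the tax, 200 − 4p = 5.5p − 9 gives 9.5p = 209, so p* = $22 and q* = 112.
With the tax collected from consumers, demand (in seller-price terms) shifts: qd = 200 − 4(p + 9.5).
Solving gives q = 90 with consumers paying $27.5 and suppliers receiving $18 (the $9.5 wedge).
Burden on consumers: $5.5; on suppliers: $4. (They sum to $9.5.)
The less price-elastic side of the market bears the larger share of a per-unit tax.

Consumers bear $5.5 per hour; suppliers bear $4 per hour.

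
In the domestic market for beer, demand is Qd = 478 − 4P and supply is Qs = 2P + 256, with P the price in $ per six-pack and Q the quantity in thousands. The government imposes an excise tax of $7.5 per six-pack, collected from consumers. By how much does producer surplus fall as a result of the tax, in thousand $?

Producer surplus falls by $1625 thousand.

Without the tax, 478 − 4P = 2P + 256 gives 6P = 222, so P* = $37 and Q* = 330.
With the tax collected from consumers, demand (in seller-price terms) shifts: Qd = 478 − 4(P + 7.5).
Solving gives Q = 320 with consumers paying $39.5 and sellers receiving $32 (the $7.5 wedge).
ΔPS is the trapezoid between Q = 320 and Q = 330 of height $5: ½ · (330 + 320) · 5 = $1625.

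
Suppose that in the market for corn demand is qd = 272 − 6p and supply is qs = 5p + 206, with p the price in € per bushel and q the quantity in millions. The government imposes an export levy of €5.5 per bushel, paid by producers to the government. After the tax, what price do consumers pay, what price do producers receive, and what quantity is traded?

Consumers pay €8.5; producers receive €3; quantity = 221.

Without the tax, 272 − 6p = 5p + 206 gives 11p = 66, so p* = €6 and q* = 236.
With the tax collected from producers, supply shifts: qs = 5(p − 5.5) + 206.
New equilibrium: consumers pay €8.5, producers receive €3, q = 221. (Wedge: pb − ps = 5.5.)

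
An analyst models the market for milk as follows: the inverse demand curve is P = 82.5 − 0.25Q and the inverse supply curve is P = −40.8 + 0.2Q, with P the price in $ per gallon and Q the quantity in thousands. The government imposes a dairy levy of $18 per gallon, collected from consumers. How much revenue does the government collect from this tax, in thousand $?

Inverting to Q(P) form: Qd = 330 − 4P; Qs = 5P + 204.
Before the tax: set 330 − 4P = 5P + 204 → P* = $14, Q* = 274.
With the tax collected from consumers, demand (in seller-price terms) shifts: Qd = 330 − 4(P + 18).
Solving gives Q = 234 with consumers paying $24 and producers receiving $6 (the $18 wedge).
Revenue = t · Q = 18 · 234 = $4212.

Tax revenue = $4212 thousand.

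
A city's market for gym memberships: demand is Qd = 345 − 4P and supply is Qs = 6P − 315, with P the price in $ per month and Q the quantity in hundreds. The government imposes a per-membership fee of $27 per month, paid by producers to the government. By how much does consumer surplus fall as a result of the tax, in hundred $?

Before the tax: set 345 − 4P = 6P − 315 → P* = $66, Q* = 81.
With the tax collected from producers, supply shifts: Qs = 6(P − 27) − 315.
New equilibrium: buyers pay $82.2, producers receive $55.2, Q = 16.2. (Wedge: Pb − Ps = 27.)
ΔCS is the trapezoid between Q = 16.2 and Q = 81 of height $16.2: ½ · (81 + 16.2) · 16.2 = $787.32.

Consumer surplus falls by $787.32 hundred.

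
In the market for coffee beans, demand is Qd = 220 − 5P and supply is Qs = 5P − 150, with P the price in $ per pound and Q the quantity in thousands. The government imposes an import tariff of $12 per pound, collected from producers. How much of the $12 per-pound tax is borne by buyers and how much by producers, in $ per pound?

Before the tax: set 220 − 5P = 5P − 150 → P* = $37, Q* = 35.
With the tax collected from producers, supply shifts: Qs = 5(P − 12) − 150.
New equilibrium: buyers pay $43, producers receive $31, Q = 5. (Wedge: Pb − Ps = 12.)
Burden on buyers: $6; on producers: $6. (They sum to $12.)

Buyers bear $6 per pound; producers bear $6 per pound.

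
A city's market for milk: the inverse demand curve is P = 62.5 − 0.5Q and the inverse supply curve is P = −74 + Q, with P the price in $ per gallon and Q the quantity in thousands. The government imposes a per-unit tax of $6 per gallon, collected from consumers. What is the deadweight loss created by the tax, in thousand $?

Rewrite in direct form: Qd = 125 − 2P and Qs = P + 74.
Before the tax: set 125 − 2P = P + 74 → P* = $17, Q* = 91.
With the tax collected from consumers, demand (in seller-price terms) shifts: Qd = 125 − 2(P + 6).
New equilibrium: consumers pay $19, suppliers receive $13, Q = 87. (Wedge: Pb − Ps = 6.)
Quantity falls by |ΔQ| = |91 − 87| = 4.
DWL = ½ · t · |ΔQ| = ½ · 6 · 4 = $12.

Deadweight loss = $12 thousand.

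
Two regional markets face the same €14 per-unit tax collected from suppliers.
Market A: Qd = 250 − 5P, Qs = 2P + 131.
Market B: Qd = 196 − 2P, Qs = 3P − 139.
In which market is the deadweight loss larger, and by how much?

Market A, by €22.4.

Market A: pre-tax P* = €17, Q* = 165; post-tax Q = 145; deadweight loss = €140.
Market B: pre-tax P* = €67, Q* = 62; post-tax Q = 45.2; deadweight loss = €117.6.
Difference: €140 vs €117.6 → market A is larger by €22.4.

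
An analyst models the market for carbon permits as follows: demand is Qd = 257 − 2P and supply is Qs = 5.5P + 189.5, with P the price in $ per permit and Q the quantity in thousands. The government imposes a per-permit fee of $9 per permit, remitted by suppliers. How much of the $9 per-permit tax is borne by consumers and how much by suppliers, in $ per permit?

Consumers bear $6.6 per permit; suppliers bear $2.4 per permit.

Without the tax, 257 − 2P = 5.5P + 189.5 gives 7.5P = 67.5, so P* = $9 and Q* = 239.
With the tax collected from suppliers, supply shifts: Qs = 5.5(P − 9) + 189.5.
Solving gives Q = 225.8 with consumers paying $15.6 and suppliers receiving $6.6 (the $9 wedge).
Burden on consumers: $6.6; on suppliers: $2.4. (They sum to $9.)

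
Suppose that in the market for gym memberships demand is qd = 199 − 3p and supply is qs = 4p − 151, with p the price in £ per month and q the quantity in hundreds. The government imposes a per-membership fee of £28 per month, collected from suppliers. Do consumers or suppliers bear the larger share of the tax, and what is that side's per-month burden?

Without the tax, 199 − 3p = 4p − 151 gives 7p = 350, so p* = £50 and q* = 49.
With the tax collected from suppliers, supply shifts: qs = 4(p − 28) − 151.
New equilibrium: consumers pay £66, suppliers receive £38, q = 1. (Wedge: pb − ps = 28.)
Per-month burden: consumers £16, suppliers £12.
Consumers take the larger share because demand is less price-elastic here (demand slope 3 vs supply slope 4).
The less price-elastic side of the market bears the larger share of a per-unit tax.

Consumers bear the larger share: £16 per month.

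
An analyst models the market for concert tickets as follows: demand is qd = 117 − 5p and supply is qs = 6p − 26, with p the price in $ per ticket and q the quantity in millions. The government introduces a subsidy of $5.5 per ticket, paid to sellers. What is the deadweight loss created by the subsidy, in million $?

Without the subsidy, 117 − 5p = 6p − 26 gives 11p = 143, so p* = $13 and q* = 52.
With a per-unit subsidy paid to sellers, each receives p + 5.5 per unit sold, so supply becomes qs = 6(p + 5.5) − 26.
Solving gives q = 67 with buyers paying $10 and sellers receiving $15.5 (the $5.5 wedge).
Quantity rises by |ΔQ| = |52 − 67| = 15.
DWL = ½ · t · |ΔQ| = ½ · 5.5 · 15 = $41.25.

Deadweight loss = $41.25 million.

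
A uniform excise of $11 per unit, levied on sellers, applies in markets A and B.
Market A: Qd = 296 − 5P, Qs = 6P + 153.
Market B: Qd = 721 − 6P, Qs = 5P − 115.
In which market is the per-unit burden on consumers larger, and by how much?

Market A, by $1.

Market A: pre-tax P* = $13, Q* = 231; post-tax Q = 201; per-unit burden on consumers = $6.
Market B: pre-tax P* = $76, Q* = 265; post-tax Q = 235; per-unit burden on consumers = $5.
Difference: $6 vs $5 → market A is larger by $1.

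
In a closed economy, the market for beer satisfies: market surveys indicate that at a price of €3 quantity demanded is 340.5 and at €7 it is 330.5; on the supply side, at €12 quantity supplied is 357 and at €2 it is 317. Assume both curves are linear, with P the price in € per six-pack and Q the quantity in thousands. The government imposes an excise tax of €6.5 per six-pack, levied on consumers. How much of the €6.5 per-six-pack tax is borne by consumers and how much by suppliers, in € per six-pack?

Demand slope: (330.5 − 340.5)/(7 − 3) = -2.5, so Qd = 348 − 2.5P.
Supply slope: (317 − 357)/(2 − 12) = 4, so Qs = 4P + 309.
Before the tax: set 348 − 2.5P = 4P + 309 → P* = €6, Q* = 333.
With the tax collected from consumers, demand (in seller-price terms) shifts: Qd = 348 − 2.5(P + 6.5).
Solving gives Q = 323 with consumers paying €10 and suppliers receiving €3.5 (the €6.5 wedge).
Burden on consumers: €4; on suppliers: €2.5. (They sum to €6.5.)

Consumers bear €4 per six-pack; suppliers bear €2.5 per six-pack.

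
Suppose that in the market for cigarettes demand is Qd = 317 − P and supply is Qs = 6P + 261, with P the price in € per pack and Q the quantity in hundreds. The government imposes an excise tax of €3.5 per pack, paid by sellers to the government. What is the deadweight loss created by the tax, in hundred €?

Before the tax: set 317 − P = 6P + 261 → P* = €8, Q* = 309.
With the tax collected from sellers, supply shifts: Qs = 6(P − 3.5) + 261.
Solving gives Q = 306 with consumers paying €11 and sellers receiving €7.5 (the €3.5 wedge).
Quantity falls by |ΔQ| = |309 − 306| = 3.
DWL = ½ · t · |ΔQ| = ½ · 3.5 · 3 = €5.25.

Deadweight loss = €5.25 hundred.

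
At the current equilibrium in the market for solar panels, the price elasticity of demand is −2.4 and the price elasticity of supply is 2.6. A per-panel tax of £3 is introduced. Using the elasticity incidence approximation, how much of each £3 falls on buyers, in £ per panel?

Buyers bear ≈ £1.56 per panel.

Incidence ratio: buyers' share ≈ εs / (εs + |εd|) = 2.6 / (2.6 + 2.4) = 0.52.
So buyers bear ≈ 0.52 × £3 = £1.56; suppliers bear £1.44.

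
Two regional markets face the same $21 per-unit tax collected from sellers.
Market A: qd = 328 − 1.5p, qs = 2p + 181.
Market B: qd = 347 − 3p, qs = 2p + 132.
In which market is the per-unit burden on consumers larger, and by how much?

Market A: pre-tax p* = $42, q* = 265; post-tax q = 247; per-unit burden on consumers = $12.
Market B: pre-tax p* = $43, q* = 218; post-tax q = 192.8; per-unit burden on consumers = $8.4.
Difference: $12 vs $8.4 → market A is larger by $3.6.

Market A, by $3.6.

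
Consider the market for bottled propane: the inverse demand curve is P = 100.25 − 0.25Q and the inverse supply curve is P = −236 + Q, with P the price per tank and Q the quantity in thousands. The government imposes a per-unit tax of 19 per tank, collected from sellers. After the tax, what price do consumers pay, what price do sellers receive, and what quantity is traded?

Consumers pay 36.8; sellers receive 17.8; quantity = 253.8.

Inverting to Q(P) form: Qd = 401 − 4P; Qs = P + 236.
Before the tax: set 401 − 4P = P + 236 → P* = 33, Q* = 269.
With the tax collected from sellers, supply shifts: Qs = (P − 19) + 236.
Solving gives Q = 253.8 with consumers paying 36.8 and sellers receiving 17.8 (the 19 wedge).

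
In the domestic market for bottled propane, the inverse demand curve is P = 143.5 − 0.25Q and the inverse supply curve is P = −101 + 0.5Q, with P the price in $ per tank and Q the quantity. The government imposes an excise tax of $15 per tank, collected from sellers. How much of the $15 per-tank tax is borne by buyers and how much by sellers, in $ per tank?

Buyers bear $5 per tank; sellers bear $10 per tank.

Inverting to Q(P) form: Qd = 574 − 4P; Qs = 2P + 202.
Without the tax, 574 − 4P = 2P + 202 gives 6P = 372, so P* = $62 and Q* = 326.
With the tax collected from sellers, supply shifts: Qs = 2(P − 15) + 202.
Solving gives Q = 306 with buyers paying $67 and sellers receiving $52 (the $15 wedge).
Burden on buyers: $5; on sellers: $10. (They sum to $15.)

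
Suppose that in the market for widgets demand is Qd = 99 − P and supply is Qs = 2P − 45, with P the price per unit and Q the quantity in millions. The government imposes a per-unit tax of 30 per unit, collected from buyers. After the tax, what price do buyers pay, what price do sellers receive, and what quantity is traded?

Buyers pay 68; sellers receive 38; quantity = 31.

Without the tax, 99 − P = 2P − 45 gives 3P = 144, so P* = 48 and Q* = 51.
With the tax collected from buyers, demand (in seller-price terms) shifts: Qd = 99 − (P + 30).
Solving gives Q = 31 with buyers paying 68 and sellers receiving 38 (the 30 wedge).
The less price-elastic side of the market bears the larger share of a per-unit tax.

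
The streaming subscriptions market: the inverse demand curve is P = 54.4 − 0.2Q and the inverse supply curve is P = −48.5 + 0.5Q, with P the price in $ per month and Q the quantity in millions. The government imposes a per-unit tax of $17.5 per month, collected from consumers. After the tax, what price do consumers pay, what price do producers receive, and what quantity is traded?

Rewrite in direct form: Qd = 272 − 5P and Qs = 2P + 97.
Without the tax, 272 − 5P = 2P + 97 gives 7P = 175, so P* = $25 and Q* = 147.
With the tax collected from consumers, demand (in seller-price terms) shifts: Qd = 272 − 5(P + 17.5).
New equilibrium: consumers pay $30, producers receive $12.5, Q = 122. (Wedge: Pb − Ps = 17.5.)
The less price-elastic side of the market bears the larger share of a per-unit tax.

Consumers pay $30; producers receive $12.5; quantity = 122.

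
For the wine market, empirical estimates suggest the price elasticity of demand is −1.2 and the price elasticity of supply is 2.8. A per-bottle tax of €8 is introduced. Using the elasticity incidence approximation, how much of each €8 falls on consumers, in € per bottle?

Incidence ratio: consumers' share ≈ εs / (εs + |εd|) = 2.8 / (2.8 + 1.2) = 0.7.
So consumers bear ≈ 0.7 × €8 = €5.6; sellers bear €2.4.

Consumers bear ≈ €5.6 per bottle.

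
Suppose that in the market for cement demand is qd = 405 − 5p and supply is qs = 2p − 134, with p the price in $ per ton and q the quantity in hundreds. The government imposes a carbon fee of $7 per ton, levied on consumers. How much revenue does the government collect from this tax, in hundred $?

Tax revenue = $70 hundred.

Without the tax, 405 − 5p = 2p − 134 gives 7p = 539, so p* = $77 and q* = 20.
With the tax collected from consumers, demand (in seller-price terms) shifts: qd = 405 − 5(p + 7).
New equilibrium: consumers pay $79, producers receive $72, q = 10. (Wedge: pb − ps = 7.)
Revenue = t · Q = 7 · 10 = $70.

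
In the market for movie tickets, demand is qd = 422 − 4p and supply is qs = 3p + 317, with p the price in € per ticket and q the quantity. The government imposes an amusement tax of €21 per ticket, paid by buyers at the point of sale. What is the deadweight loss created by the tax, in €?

Before the tax: set 422 − 4p = 3p + 317 → p* = €15, q* = 362.
With the tax collected from buyers, demand (in seller-price terms) shifts: qd = 422 − 4(p + 21).
Solving gives q = 326 with buyers paying €24 and suppliers receiving €3 (the €21 wedge).
Quantity falls by |ΔQ| = |362 − 326| = 36.
DWL = ½ · t · |ΔQ| = ½ · 21 · 36 = €378.

Deadweight loss = €378.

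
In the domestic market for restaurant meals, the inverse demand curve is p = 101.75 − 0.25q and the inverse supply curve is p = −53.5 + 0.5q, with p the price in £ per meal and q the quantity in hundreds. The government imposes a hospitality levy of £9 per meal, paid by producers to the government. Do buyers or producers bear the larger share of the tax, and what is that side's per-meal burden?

Inverting to q(p) form: qd = 407 − 4p; qs = 2p + 107.
Without the tax, 407 − 4p = 2p + 107 gives 6p = 300, so p* = £50 and q* = 207.
With the tax collected from producers, supply shifts: qs = 2(p − 9) + 107.
New equilibrium: buyers pay £53, producers receive £44, q = 195. (Wedge: pb − ps = 9.)
Per-meal burden: buyers £3, producers £6.
Producers take the larger share because supply is less price-elastic here (demand slope 4 vs supply slope 2).

Producers bear the larger share: £6 per meal.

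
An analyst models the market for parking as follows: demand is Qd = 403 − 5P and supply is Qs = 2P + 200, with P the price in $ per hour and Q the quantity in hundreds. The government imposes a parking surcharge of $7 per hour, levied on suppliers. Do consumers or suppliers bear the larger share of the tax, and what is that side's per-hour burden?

Before the tax: set 403 − 5P = 2P + 200 → P* = $29, Q* = 258.
With the tax collected from suppliers, supply shifts: Qs = 2(P − 7) + 200.
Solving gives Q = 248 with consumers paying $31 and suppliers receiving $24 (the $7 wedge).
Per-hour burden: consumers $2, suppliers $5.
Suppliers take the larger share because supply is less price-elastic here (demand slope 5 vs supply slope 2).

Suppliers bear the larger share: $5 per hour.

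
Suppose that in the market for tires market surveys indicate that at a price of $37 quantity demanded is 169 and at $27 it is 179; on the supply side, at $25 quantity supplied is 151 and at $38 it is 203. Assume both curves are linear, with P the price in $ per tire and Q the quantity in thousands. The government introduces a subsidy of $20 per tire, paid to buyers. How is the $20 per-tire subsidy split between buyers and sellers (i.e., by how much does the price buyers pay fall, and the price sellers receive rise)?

Buyers gain $16 per tire; sellers gain $4 per tire.

Demand slope: (179 − 169)/(27 − 37) = -1, so Qd = 206 − P.
Supply slope: (203 − 151)/(38 − 25) = 4, so Qs = 4P + 51.
Before the subsidy: set 206 − P = 4P + 51 → P* = $31, Q* = 175.
With a per-unit subsidy paid to buyers, each effectively pays P − 20, so demand becomes Qd = 206 − (P − 20).
New equilibrium: buyers pay $15, sellers receive $35, Q = 191. (Wedge: Pb − Ps = −20.)
Gain to buyers: $16; to sellers: $4. (They sum to $20.)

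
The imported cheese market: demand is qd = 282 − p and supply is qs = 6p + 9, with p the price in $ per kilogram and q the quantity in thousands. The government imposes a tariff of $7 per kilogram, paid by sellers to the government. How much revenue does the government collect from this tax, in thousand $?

Tax revenue = $1659 thousand.

Without the tax, 282 − p = 6p + 9 gives 7p = 273, so p* = $39 and q* = 243.
With the tax collected from sellers, supply shifts: qs = 6(p − 7) + 9.
Solving gives q = 237 with consumers paying $45 and sellers receiving $38 (the $7 wedge).
Revenue = t · Q = 7 · 237 = $1659.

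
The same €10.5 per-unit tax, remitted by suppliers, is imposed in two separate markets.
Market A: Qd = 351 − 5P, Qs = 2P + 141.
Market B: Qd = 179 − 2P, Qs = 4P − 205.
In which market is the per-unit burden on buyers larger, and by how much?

Market A: pre-tax P* = €30, Q* = 201; post-tax Q = 186; per-unit burden on buyers = €3.
Market B: pre-tax P* = €64, Q* = 51; post-tax Q = 37; per-unit burden on buyers = €7.
Difference: €3 vs €7 → market B is larger by €4.

Market B, by €4.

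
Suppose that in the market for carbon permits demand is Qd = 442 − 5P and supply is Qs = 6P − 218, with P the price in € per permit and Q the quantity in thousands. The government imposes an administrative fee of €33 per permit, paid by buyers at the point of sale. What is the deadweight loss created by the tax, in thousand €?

Deadweight loss = €1485 thousand.

Without the tax, 442 − 5P = 6P − 218 gives 11P = 660, so P* = €60 and Q* = 142.
With the tax collected from buyers, demand (in seller-price terms) shifts: Qd = 442 − 5(P + 33).
Solving gives Q = 52 with buyers paying €78 and producers receiving €45 (the €33 wedge).
Quantity falls by |ΔQ| = |142 − 52| = 90.
DWL = ½ · t · |ΔQ| = ½ · 33 · 90 = €1485.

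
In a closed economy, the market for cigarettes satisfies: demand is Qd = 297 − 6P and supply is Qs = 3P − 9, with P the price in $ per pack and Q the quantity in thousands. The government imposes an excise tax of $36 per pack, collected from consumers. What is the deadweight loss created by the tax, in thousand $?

Deadweight loss = $1296 thousand.

Before the tax: set 297 − 6P = 3P − 9 → P* = $34, Q* = 93.
With the tax collected from consumers, demand (in seller-price terms) shifts: Qd = 297 − 6(P + 36).
New equilibrium: consumers pay $46, sellers receive $10, Q = 21. (Wedge: Pb − Ps = 36.)
Quantity falls by |ΔQ| = |93 − 21| = 72.
DWL = ½ · t · |ΔQ| = ½ · 36 · 72 = $1296.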